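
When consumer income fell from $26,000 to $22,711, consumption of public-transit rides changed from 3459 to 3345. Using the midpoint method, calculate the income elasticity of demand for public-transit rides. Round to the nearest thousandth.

0.248

%ΔQ = (3345 − 3459)/[(3459+3345)/2] = -114/3402 ≈ -0.0335.
%ΔM = (22,711 − 26,000)/[(26,000+22,711)/2] = -3289/24355.5 ≈ -0.1350.
E_I = %ΔQ/%ΔM ≈ 0.248.
E_I ∈ (0,1): normal good (necessity).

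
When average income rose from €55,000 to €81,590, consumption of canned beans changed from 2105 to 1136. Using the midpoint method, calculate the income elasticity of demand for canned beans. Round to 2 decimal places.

%ΔQ = (1136 − 2105)/[(2105+1136)/2] = -969/1620.5 ≈ -0.5980.
%ΔI = (81,590 − 55,000)/[(55,000+81,590)/2] = 26590/68295 ≈ 0.3893.
E_I = %ΔQ/%ΔI ≈ -1.54.
E_I < 0: inferior good.

-1.54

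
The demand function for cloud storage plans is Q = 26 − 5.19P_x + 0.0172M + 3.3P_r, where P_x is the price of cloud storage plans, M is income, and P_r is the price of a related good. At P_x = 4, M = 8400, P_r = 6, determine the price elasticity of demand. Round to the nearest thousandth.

-0.122

Evaluating quantity at (P_x, M, P_r) gives Q = 26 − 5.19(4) + 0.0172(8400) + 3.3(6) = 26 − 20.76 + 144.48 + 19.8 = 169.52.
∂Q/∂P_x = −5.19, so E_p = (−5.19)·(4/169.52) ≈ -0.122.
|E_p| < 1: demand is inelastic.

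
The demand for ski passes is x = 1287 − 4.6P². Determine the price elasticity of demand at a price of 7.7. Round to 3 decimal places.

At P = 7.7, x = 1014.266.
dx/dP = −2·4.6·P = −70.84.
Point elasticity E = (dx/dP)·(P/x) = -70.84 × 7.7/1014.266 ≈ -0.538.
|E| < 1, so demand is inelastic at this price.

-0.538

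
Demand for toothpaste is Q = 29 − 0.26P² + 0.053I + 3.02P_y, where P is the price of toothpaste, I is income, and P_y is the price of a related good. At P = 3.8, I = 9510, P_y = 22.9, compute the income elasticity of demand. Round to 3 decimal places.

Substituting, Q = 29 − 0.26(3.8)² + 0.053(9510) + 3.02(22.9) = 29 − 3.7544 + 504.03 + 69.158 = 598.4336.
∂Q/∂I = +0.053, so E_I = 0.053·(9510/598.4336) ≈ 0.842.
E_I ∈ (0,1): normal good (necessity).

0.842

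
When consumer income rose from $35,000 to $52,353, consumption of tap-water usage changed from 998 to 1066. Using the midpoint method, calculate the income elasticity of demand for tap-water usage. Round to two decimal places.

0.17

%ΔQ = (1066 − 998)/[(998+1066)/2] = 68/1032 ≈ 0.0659.
%ΔM = (52,353 − 35,000)/[(35,000+52,353)/2] = 17353/43676.5 ≈ 0.3973.
E_I = %ΔQ/%ΔM ≈ 0.17.
E_I ∈ (0,1): normal good (necessity).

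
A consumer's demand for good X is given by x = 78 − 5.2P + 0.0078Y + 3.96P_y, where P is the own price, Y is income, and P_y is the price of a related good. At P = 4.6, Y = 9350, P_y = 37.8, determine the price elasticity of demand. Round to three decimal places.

Substituting, x = 78 − 5.2(4.6) + 0.0078(9350) + 3.96(37.8) = 78 − 23.92 + 72.93 + 149.688 = 276.698.
∂x/∂P = −5.2, so E_p = (−5.2)·(4.6/276.698) ≈ -0.086.
|E_p| < 1: demand is inelastic.

-0.086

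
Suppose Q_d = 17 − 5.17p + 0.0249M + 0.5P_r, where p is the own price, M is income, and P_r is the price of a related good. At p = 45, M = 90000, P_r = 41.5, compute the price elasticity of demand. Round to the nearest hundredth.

-0.11

At the given point, Q_d = 17 − 5.17(45) + 0.0249(90000) + 0.5(41.5) = 17 − 232.65 + 2241 + 20.75 = 2046.1.
∂Q_d/∂p = −5.17, so E_p = (−5.17)·(45/2046.1) ≈ -0.11.
|E_p| < 1: demand is inelastic.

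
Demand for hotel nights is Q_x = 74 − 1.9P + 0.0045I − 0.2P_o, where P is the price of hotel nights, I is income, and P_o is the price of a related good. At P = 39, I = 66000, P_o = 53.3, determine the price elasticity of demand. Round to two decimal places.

-0.26

First evaluate Q_x: 74 − 1.9(39) + 0.0045(66000) − 0.2(53.3) = 74 − 74.1 + 297 − 10.66 = 286.24.
∂Q_x/∂P = −1.9, so E_p = (−1.9)·(39/286.24) ≈ -0.26.
|E_p| < 1: demand is inelastic.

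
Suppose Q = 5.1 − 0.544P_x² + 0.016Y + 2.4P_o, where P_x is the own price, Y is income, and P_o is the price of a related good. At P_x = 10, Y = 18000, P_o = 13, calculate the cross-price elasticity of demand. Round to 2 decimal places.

Evaluating quantity at (P_x, Y, P_o) gives Q = 5.1 − 0.544(10)² + 0.016(18000) + 2.4(13) = 5.1 − 54.4 + 288 + 31.2 = 269.9.
∂Q/∂P_o = +2.4, so E_xy = 2.4·(13/269.9) ≈ 0.12.
E_xy > 0: the goods are substitutes.

0.12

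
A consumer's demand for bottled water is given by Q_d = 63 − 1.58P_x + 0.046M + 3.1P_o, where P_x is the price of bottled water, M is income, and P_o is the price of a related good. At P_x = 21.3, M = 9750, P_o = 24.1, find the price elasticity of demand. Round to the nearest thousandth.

Evaluating quantity at (P_x, M, P_o) gives Q_d = 63 − 1.58(21.3) + 0.046(9750) + 3.1(24.1) = 63 − 33.654 + 448.5 + 74.71 = 552.556.
∂Q_d/∂P_x = −1.58, so E_p = (−1.58)·(21.3/552.556) ≈ -0.061.
|E_p| < 1: demand is inelastic.

-0.061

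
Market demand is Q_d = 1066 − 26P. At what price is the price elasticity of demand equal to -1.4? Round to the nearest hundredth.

23.92

Set −bP/(a − bP) = −1.4 ⇒ bP = 1.4(a − bP) ⇒ bP(1+1.4) = 1.4·a.
P = 1.4·1066/(26·2.4) ≈ 23.92.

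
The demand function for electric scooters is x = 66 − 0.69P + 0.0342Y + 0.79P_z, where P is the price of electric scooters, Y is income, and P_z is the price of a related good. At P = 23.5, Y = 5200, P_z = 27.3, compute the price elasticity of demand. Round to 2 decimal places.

Substituting, x = 66 − 0.69(23.5) + 0.0342(5200) + 0.79(27.3) = 66 − 16.215 + 177.84 + 21.567 = 249.192.
∂x/∂P = −0.69, so E_p = (−0.69)·(23.5/249.192) ≈ -0.07.
|E_p| < 1: demand is inelastic.

-0.07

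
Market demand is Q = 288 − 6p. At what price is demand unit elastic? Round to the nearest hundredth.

For linear demand Q = a − bp, E = −bp/(a − bp). |E| = 1 ⇒ bp = a − bp ⇒ p = a/(2b).
p = 288/(2·6) = 24.00.

24.00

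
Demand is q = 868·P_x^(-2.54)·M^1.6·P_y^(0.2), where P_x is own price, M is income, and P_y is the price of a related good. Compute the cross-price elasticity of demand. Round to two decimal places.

For a Cobb–Douglas (constant-elasticity) form q = A·P_y^α·…, the elasticity with respect to P_y equals the exponent α at every point.
Here the exponent on P_y is 0.2, so the cross-price elasticity of demand is 0.20.

0.20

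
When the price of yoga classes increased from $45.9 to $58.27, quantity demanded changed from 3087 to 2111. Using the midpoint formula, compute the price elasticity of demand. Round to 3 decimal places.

-1.581

%ΔQ = (2111 − 3087)/[(3087 + 2111)/2] = -976/2599 ≈ -0.3755.
%Δp = (58.27 − 45.9)/[(45.9 + 58.27)/2] = 12.37/52.085 ≈ 0.2375.
Arc elasticity E = %ΔQ/%Δp ≈ -0.3755/0.2375 ≈ -1.581.
|E| > 1: demand is elastic over this range.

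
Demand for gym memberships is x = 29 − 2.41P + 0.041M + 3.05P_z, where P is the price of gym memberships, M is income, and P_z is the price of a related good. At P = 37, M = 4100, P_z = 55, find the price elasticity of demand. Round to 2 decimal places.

-0.32

First evaluate x: 29 − 2.41(37) + 0.041(4100) + 3.05(55) = 29 − 89.17 + 168.1 + 167.75 = 275.68.
∂x/∂P = −2.41, so E_p = (−2.41)·(37/275.68) ≈ -0.32.
|E_p| < 1: demand is inelastic.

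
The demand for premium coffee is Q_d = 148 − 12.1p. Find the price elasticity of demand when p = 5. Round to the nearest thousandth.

-0.691

At p = 5, Q_d = 87.5.
dQ_d/dp = −12.1.
Point elasticity E = (dQ_d/dp)·(p/Q_d) = -12.1 × 5/87.5 ≈ -0.691.
|E| < 1, so demand is inelastic at this price.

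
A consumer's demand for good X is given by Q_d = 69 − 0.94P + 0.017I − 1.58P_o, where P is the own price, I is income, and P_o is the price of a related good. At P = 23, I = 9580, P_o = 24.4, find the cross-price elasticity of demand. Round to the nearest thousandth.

-0.225

Evaluating quantity at (P, I, P_o) gives Q_d = 69 − 0.94(23) + 0.017(9580) − 1.58(24.4) = 69 − 21.62 + 162.86 − 38.552 = 171.688.
∂Q_d/∂P_o = −1.58, so E_xy = -1.58·(24.4/171.688) ≈ -0.225.
E_xy < 0: the goods are complements.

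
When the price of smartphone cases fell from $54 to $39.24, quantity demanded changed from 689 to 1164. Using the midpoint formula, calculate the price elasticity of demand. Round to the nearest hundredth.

%ΔQ = (1164 − 689)/[(689 + 1164)/2] = 475/926.5 ≈ 0.5127.
%Δp = (39.24 − 54)/[(54 + 39.24)/2] = -14.76/46.62 ≈ -0.3166.
Arc elasticity E = %ΔQ/%Δp ≈ 0.5127/-0.3166 ≈ -1.62.
|E| > 1: demand is elastic over this range.

-1.62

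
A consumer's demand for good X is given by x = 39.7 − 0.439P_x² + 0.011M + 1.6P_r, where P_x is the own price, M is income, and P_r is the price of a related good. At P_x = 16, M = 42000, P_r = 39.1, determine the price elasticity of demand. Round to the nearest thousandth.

-0.497

x = 39.7 − 0.439(16)² + 0.011(42000) + 1.6(39.1) = 39.7 − 112.384 + 462 + 62.56 = 451.876.
∂x/∂P_x = −2·0.439·P_x = -14.048, so E_p = -14.048·(16/451.876) ≈ -0.497.
|E_p| < 1: demand is inelastic.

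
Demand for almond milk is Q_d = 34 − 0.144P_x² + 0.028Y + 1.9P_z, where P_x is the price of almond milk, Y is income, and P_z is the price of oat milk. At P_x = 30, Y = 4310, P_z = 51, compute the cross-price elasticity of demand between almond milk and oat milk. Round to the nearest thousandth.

0.794

Evaluating quantity at (P_x, Y, P_z) gives Q_d = 34 − 0.144(30)² + 0.028(4310) + 1.9(51) = 34 − 129.6 + 120.68 + 96.9 = 121.98.
∂Q_d/∂P_z = +1.9, so E_xy = 1.9·(51/121.98) ≈ 0.794.
E_xy > 0: the goods are substitutes.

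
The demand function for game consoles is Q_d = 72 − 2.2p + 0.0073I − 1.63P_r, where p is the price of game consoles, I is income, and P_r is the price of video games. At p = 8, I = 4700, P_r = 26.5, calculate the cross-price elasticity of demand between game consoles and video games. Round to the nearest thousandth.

-0.949

At the given point, Q_d = 72 − 2.2(8) + 0.0073(4700) − 1.63(26.5) = 72 − 17.6 + 34.31 − 43.195 = 45.515.
∂Q_d/∂P_r = −1.63, so E_xy = -1.63·(26.5/45.515) ≈ -0.949.
E_xy < 0: the goods are complements.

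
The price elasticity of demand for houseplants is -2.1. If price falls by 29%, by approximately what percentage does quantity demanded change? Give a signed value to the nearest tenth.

60.9

%ΔQ ≈ E × %ΔP = (-2.1) × (-29%) = 60.9%.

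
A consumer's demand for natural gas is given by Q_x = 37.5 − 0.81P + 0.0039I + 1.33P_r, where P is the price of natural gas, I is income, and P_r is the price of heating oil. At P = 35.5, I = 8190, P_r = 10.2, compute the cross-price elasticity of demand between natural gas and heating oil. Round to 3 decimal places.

At the given point, Q_x = 37.5 − 0.81(35.5) + 0.0039(8190) + 1.33(10.2) = 37.5 − 28.755 + 31.941 + 13.566 = 54.252.
∂Q_x/∂P_r = +1.33, so E_xy = 1.33·(10.2/54.252) ≈ 0.250.
E_xy > 0: the goods are substitutes.

0.250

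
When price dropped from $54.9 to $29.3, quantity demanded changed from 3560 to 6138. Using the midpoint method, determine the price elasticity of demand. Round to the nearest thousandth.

-0.874

%Δq = (6138 − 3560)/[(3560 + 6138)/2] = 2578/4849 ≈ 0.5317.
%ΔP = (29.3 − 54.9)/[(54.9 + 29.3)/2] = -25.6/42.1 ≈ -0.6081.
Arc elasticity E = %Δq/%ΔP ≈ 0.5317/-0.6081 ≈ -0.874.
|E| < 1: demand is inelastic over this range.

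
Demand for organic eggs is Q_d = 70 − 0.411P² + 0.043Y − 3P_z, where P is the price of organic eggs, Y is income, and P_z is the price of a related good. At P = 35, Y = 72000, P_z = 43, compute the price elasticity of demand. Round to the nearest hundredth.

-0.40

Substituting, Q_d = 70 − 0.411(35)² + 0.043(72000) − 3(43) = 70 − 503.475 + 3096 − 129 = 2533.525.
∂Q_d/∂P = −2·0.411·P = -28.77, so E_p = -28.77·(35/2533.525) ≈ -0.40.
|E_p| < 1: demand is inelastic.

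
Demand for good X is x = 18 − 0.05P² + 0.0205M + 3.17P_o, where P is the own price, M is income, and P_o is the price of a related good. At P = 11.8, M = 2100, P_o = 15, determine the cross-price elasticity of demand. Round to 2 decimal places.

0.47

First evaluate x: 18 − 0.05(11.8)² + 0.0205(2100) + 3.17(15) = 18 − 6.962 + 43.05 + 47.55 = 101.638.
∂x/∂P_o = +3.17, so E_xy = 3.17·(15/101.638) ≈ 0.47.
E_xy > 0: the goods are substitutes.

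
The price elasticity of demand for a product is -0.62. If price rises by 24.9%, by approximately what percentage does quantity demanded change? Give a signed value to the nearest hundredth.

%ΔQ ≈ E × %ΔP = (-0.62) × (24.9%) ≈ -15.44%.

-15.44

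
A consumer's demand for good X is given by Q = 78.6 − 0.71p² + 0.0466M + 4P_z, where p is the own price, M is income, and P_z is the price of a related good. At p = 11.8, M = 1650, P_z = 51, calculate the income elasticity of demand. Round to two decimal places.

Evaluating quantity at (p, M, P_z) gives Q = 78.6 − 0.71(11.8)² + 0.0466(1650) + 4(51) = 78.6 − 98.8604 + 76.89 + 204 = 260.6296.
∂Q/∂M = +0.0466, so E_I = 0.0466·(1650/260.6296) ≈ 0.30.
E_I ∈ (0,1): normal good (necessity).

0.30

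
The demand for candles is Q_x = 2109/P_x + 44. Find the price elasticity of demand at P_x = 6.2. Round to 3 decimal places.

-0.885

At P_x = 6.2, Q_x = 384.1613.
dQ_x/dP_x = −2109/P_x² = −54.8647.
Point elasticity E = (dQ_x/dP_x)·(P_x/Q_x) = -54.8647 × 6.2/384.1613 ≈ -0.885.
|E| < 1, so demand is inelastic at this price.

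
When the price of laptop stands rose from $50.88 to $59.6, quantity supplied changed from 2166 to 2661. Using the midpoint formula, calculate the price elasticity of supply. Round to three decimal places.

%ΔQ = (2661 − 2166)/[(2166 + 2661)/2] = 495/2413.5 ≈ 0.2051.
%Δp = (59.6 − 50.88)/[(50.88 + 59.6)/2] = 8.72/55.24 ≈ 0.1579.
Arc elasticity E = %ΔQ/%Δp ≈ 0.2051/0.1579 ≈ 1.299.
|E| > 1: supply is elastic over this range.

1.299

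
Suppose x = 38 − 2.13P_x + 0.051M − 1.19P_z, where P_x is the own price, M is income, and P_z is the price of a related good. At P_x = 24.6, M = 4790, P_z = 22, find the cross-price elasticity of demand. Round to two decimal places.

First evaluate x: 38 − 2.13(24.6) + 0.051(4790) − 1.19(22) = 38 − 52.398 + 244.29 − 26.18 = 203.712.
∂x/∂P_z = −1.19, so E_xy = -1.19·(22/203.712) ≈ -0.13.
E_xy < 0: the goods are complements.

-0.13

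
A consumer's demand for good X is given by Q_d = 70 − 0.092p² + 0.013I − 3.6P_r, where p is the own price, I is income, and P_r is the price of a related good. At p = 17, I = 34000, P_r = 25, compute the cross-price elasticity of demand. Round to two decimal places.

First evaluate Q_d: 70 − 0.092(17)² + 0.013(34000) − 3.6(25) = 70 − 26.588 + 442 − 90 = 395.412.
∂Q_d/∂P_r = −3.6, so E_xy = -3.6·(25/395.412) ≈ -0.23.
E_xy < 0: the goods are complements.

-0.23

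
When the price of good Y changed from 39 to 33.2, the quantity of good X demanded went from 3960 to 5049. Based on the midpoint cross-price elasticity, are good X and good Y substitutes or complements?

complements

%ΔQ_x = (5049 − 3960)/[(3960+5049)/2] = 1089/4504.5 ≈ 0.2418.
%ΔP_y = (33.2 − 39)/[(39+33.2)/2] ≈ -0.1607.
E_xy = 0.2418/-0.1607 ≈ -1.505.
E_xy < 0, so the goods are complements.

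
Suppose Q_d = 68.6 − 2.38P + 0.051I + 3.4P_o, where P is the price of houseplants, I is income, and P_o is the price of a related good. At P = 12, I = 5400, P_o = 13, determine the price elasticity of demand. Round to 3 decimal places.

Substituting, Q_d = 68.6 − 2.38(12) + 0.051(5400) + 3.4(13) = 68.6 − 28.56 + 275.4 + 44.2 = 359.64.
∂Q_d/∂P = −2.38, so E_p = (−2.38)·(12/359.64) ≈ -0.079.
|E_p| < 1: demand is inelastic.

-0.079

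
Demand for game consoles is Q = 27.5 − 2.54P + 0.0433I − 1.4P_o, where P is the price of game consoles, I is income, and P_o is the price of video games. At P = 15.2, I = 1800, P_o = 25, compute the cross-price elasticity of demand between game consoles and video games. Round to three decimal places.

Evaluating quantity at (P, I, P_o) gives Q = 27.5 − 2.54(15.2) + 0.0433(1800) − 1.4(25) = 27.5 − 38.608 + 77.94 − 35 = 31.832.
∂Q/∂P_o = −1.4, so E_xy = -1.4·(25/31.832) ≈ -1.100.
E_xy < 0: the goods are complements.

-1.100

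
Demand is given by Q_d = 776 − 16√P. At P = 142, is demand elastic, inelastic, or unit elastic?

inelastic

At P = 142, Q_d = 585.338.
dQ_d/dP = −16/(2√P) = −16/(2·11.9164).
Point elasticity E = (dQ_d/dP)·(P/Q_d) = -0.6713 × 142/585.338 ≈ -0.163.
|E| ≈ 0.163 < 1, so demand is inelastic.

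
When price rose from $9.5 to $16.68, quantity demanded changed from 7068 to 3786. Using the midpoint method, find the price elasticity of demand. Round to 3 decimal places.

%ΔQ = (3786 − 7068)/[(7068 + 3786)/2] = -3282/5427 ≈ -0.6048.
%Δp = (16.68 − 9.5)/[(9.5 + 16.68)/2] = 7.18/13.09 ≈ 0.5485.
Arc elasticity E = %ΔQ/%Δp ≈ -0.6048/0.5485 ≈ -1.103.
|E| > 1: demand is elastic over this range.

-1.103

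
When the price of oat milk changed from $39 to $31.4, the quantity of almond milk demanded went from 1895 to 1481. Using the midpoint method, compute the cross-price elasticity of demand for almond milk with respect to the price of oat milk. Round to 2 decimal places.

%ΔQ_x = (1481 − 1895)/[(1895+1481)/2] = -414/1688 ≈ -0.2453.
%ΔP_y = (31.4 − 39)/[(39+31.4)/2] ≈ -0.2159.
E_xy = -0.2453/-0.2159 ≈ 1.14.
E_xy > 0, so almond milk and oat milk are substitutes.

1.14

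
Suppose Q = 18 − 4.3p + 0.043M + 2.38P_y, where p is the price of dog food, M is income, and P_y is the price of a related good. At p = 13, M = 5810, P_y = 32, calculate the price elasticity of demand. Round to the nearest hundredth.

First evaluate Q: 18 − 4.3(13) + 0.043(5810) + 2.38(32) = 18 − 55.9 + 249.83 + 76.16 = 288.09.
∂Q/∂p = −4.3, so E_p = (−4.3)·(13/288.09) ≈ -0.19.
|E_p| < 1: demand is inelastic.

-0.19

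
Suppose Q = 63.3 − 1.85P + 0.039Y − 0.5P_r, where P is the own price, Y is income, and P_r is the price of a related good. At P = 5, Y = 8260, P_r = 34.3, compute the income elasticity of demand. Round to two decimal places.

0.90

Q = 63.3 − 1.85(5) + 0.039(8260) − 0.5(34.3) = 63.3 − 9.25 + 322.14 − 17.15 = 359.04.
∂Q/∂Y = +0.039, so E_I = 0.039·(8260/359.04) ≈ 0.90.
E_I ∈ (0,1): normal good (necessity).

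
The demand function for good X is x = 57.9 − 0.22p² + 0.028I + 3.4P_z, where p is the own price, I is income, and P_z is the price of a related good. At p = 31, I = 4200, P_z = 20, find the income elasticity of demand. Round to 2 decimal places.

3.67

Substituting, x = 57.9 − 0.22(31)² + 0.028(4200) + 3.4(20) = 57.9 − 211.42 + 117.6 + 68 = 32.08.
∂x/∂I = +0.028, so E_I = 0.028·(4200/32.08) ≈ 3.67.
E_I > 1: normal good (luxury).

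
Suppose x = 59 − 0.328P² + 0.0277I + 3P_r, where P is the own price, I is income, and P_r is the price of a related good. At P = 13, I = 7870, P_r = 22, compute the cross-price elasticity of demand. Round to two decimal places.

Evaluating quantity at (P, I, P_r) gives x = 59 − 0.328(13)² + 0.0277(7870) + 3(22) = 59 − 55.432 + 217.999 + 66 = 287.567.
∂x/∂P_r = +3, so E_xy = 3·(22/287.567) ≈ 0.23.
E_xy > 0: the goods are substitutes.

0.23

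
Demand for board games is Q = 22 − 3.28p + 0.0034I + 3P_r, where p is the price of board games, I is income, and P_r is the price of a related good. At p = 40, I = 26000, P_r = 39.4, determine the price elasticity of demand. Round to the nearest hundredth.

Q = 22 − 3.28(40) + 0.0034(26000) + 3(39.4) = 22 − 131.2 + 88.4 + 118.2 = 97.4.
∂Q/∂p = −3.28, so E_p = (−3.28)·(40/97.4) ≈ -1.35.
|E_p| > 1: demand is elastic.

-1.35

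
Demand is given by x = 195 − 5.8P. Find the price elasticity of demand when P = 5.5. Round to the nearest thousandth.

-0.196

At P = 5.5, x = 163.1.
dx/dP = −5.8.
Point elasticity E = (dx/dP)·(P/x) = -5.8 × 5.5/163.1 ≈ -0.196.
|E| < 1, so demand is inelastic at this price.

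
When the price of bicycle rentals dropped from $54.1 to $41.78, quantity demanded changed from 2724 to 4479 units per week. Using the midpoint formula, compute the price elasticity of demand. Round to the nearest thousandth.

-1.896

%Δq = (4479 − 2724)/[(2724 + 4479)/2] = 1755/3601.5 ≈ 0.4873.
%ΔP = (41.78 − 54.1)/[(54.1 + 41.78)/2] = -12.32/47.94 ≈ -0.2570.
Arc elasticity E = %Δq/%ΔP ≈ 0.4873/-0.2570 ≈ -1.896.
|E| > 1: demand is elastic over this range.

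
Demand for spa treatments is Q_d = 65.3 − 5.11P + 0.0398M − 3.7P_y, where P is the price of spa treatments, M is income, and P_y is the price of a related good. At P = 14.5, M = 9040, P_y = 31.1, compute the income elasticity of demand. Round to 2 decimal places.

Substituting, Q_d = 65.3 − 5.11(14.5) + 0.0398(9040) − 3.7(31.1) = 65.3 − 74.095 + 359.792 − 115.07 = 235.927.
∂Q_d/∂M = +0.0398, so E_I = 0.0398·(9040/235.927) ≈ 1.53.
E_I > 1: normal good (luxury).

1.53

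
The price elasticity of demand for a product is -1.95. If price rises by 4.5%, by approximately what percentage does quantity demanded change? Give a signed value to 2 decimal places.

-8.78

%ΔQ ≈ E × %ΔP = (-1.95) × (4.5%) ≈ -8.78%.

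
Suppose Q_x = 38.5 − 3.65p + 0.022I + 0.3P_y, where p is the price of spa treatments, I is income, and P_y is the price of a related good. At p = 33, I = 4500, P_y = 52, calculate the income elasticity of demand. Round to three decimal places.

3.032

At the given point, Q_x = 38.5 − 3.65(33) + 0.022(4500) + 0.3(52) = 38.5 − 120.45 + 99 + 15.6 = 32.65.
∂Q_x/∂I = +0.022, so E_I = 0.022·(4500/32.65) ≈ 3.032.
E_I > 1: normal good (luxury).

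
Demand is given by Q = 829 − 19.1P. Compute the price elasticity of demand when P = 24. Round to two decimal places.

At P = 24, Q = 370.6.
dQ/dP = −19.1.
Point elasticity E = (dQ/dP)·(P/Q) = -19.1 × 24/370.6 ≈ -1.24.
|E| > 1, so demand is elastic at this price.

-1.24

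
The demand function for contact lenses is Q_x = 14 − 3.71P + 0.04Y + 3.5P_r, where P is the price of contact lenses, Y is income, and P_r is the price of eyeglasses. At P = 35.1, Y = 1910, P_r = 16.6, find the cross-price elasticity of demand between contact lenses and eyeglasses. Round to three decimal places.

3.179

At the given point, Q_x = 14 − 3.71(35.1) + 0.04(1910) + 3.5(16.6) = 14 − 130.221 + 76.4 + 58.1 = 18.279.
∂Q_x/∂P_r = +3.5, so E_xy = 3.5·(16.6/18.279) ≈ 3.179.
E_xy > 0: the goods are substitutes.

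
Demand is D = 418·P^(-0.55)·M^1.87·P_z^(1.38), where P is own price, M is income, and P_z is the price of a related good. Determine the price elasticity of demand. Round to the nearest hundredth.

-0.55

For a Cobb–Douglas (constant-elasticity) form D = A·P^α·…, the elasticity with respect to P equals the exponent α at every point.
Here the exponent on P is -0.55, so the price elasticity of demand is -0.55.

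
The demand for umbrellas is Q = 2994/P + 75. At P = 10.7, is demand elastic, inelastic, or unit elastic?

inelastic

At P = 10.7, Q = 354.8131.
dQ/dP = −2994/P² = −26.1508.
Point elasticity E = (dQ/dP)·(P/Q) = -26.1508 × 10.7/354.8131 ≈ -0.789.
|E| ≈ 0.789 < 1, so demand is inelastic.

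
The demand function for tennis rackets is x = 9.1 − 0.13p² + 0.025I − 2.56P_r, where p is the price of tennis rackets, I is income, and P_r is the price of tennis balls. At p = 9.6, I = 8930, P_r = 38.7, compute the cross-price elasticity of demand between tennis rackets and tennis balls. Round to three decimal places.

At the given point, x = 9.1 − 0.13(9.6)² + 0.025(8930) − 2.56(38.7) = 9.1 − 11.9808 + 223.25 − 99.072 = 121.2972.
∂x/∂P_r = −2.56, so E_xy = -2.56·(38.7/121.2972) ≈ -0.817.
E_xy < 0: the goods are complements.

-0.817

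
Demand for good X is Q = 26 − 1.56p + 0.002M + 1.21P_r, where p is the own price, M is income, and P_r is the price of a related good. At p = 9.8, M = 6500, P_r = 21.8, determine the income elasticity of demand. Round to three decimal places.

0.260

Q = 26 − 1.56(9.8) + 0.002(6500) + 1.21(21.8) = 26 − 15.288 + 13 + 26.378 = 50.09.
∂Q/∂M = +0.002, so E_I = 0.002·(6500/50.09) ≈ 0.260.
E_I ∈ (0,1): normal good (necessity).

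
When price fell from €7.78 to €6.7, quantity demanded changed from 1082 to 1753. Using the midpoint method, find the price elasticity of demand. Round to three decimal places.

-3.173

%ΔQ = (1753 − 1082)/[(1082 + 1753)/2] = 671/1417.5 ≈ 0.4734.
%ΔP = (6.7 − 7.78)/[(7.78 + 6.7)/2] = -1.08/7.24 ≈ -0.1492.
Arc elasticity E = %ΔQ/%ΔP ≈ 0.4734/-0.1492 ≈ -3.173.
|E| > 1: demand is elastic over this range.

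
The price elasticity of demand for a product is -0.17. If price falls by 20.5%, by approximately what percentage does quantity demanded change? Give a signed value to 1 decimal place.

3.5

%ΔQ ≈ E × %ΔP = (-0.17) × (-20.5%) ≈ 3.5%.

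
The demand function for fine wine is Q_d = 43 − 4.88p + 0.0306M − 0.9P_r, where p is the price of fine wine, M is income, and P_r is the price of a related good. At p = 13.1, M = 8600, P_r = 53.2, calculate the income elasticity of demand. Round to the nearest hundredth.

Substituting, Q_d = 43 − 4.88(13.1) + 0.0306(8600) − 0.9(53.2) = 43 − 63.928 + 263.16 − 47.88 = 194.352.
∂Q_d/∂M = +0.0306, so E_I = 0.0306·(8600/194.352) ≈ 1.35.
E_I > 1: normal good (luxury).

1.35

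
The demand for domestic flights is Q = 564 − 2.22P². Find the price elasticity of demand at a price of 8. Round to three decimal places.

At P = 8, Q = 421.92.
dQ/dP = −2·2.22·P = −35.52.
Point elasticity E = (dQ/dP)·(P/Q) = -35.52 × 8/421.92 ≈ -0.673.
|E| < 1, so demand is inelastic at this price.

-0.673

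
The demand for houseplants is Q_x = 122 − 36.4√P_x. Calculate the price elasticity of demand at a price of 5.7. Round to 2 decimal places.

-1.24

At P_x = 5.7, Q_x = 35.0962.
dQ_x/dP_x = −36.4/(2√P_x) = −36.4/(2·2.3875).
Point elasticity E = (dQ_x/dP_x)·(P_x/Q_x) = -7.6231 × 5.7/35.0962 ≈ -1.24.
|E| > 1, so demand is elastic at this price.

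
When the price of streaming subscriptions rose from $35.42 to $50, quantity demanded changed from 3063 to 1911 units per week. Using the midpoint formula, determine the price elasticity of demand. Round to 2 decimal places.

-1.36

%Δq = (1911 − 3063)/[(3063 + 1911)/2] = -1152/2487 ≈ -0.4632.
%Δp = (50 − 35.42)/[(35.42 + 50)/2] = 14.58/42.71 ≈ 0.3414.
Arc elasticity E = %Δq/%Δp ≈ -0.4632/0.3414 ≈ -1.36.
|E| > 1: demand is elastic over this range.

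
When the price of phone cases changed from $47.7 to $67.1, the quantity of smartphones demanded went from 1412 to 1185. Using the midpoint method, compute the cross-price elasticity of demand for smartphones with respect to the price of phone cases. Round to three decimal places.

-0.517

%ΔQ_x = (1185 − 1412)/[(1412+1185)/2] = -227/1298.5 ≈ -0.1748.
%ΔP_y = (67.1 − 47.7)/[(47.7+67.1)/2] ≈ 0.3380.
E_xy = -0.1748/0.3380 ≈ -0.517.
E_xy < 0, so smartphones and phone cases are complements.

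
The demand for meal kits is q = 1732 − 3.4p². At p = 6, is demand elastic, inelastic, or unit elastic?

inelastic

At p = 6, q = 1609.6.
dq/dp = −2·3.4·p = −40.8.
Point elasticity E = (dq/dp)·(p/q) = -40.8 × 6/1609.6 ≈ -0.152.
|E| ≈ 0.152 < 1, so demand is inelastic.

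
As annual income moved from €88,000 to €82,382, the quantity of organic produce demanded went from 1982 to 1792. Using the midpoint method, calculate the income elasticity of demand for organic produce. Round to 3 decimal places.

%ΔQ = (1792 − 1982)/[(1982+1792)/2] = -190/1887 ≈ -0.1007.
%ΔI = (82,382 − 88,000)/[(88,000+82,382)/2] = -5618/85191 ≈ -0.0659.
E_I = %ΔQ/%ΔI ≈ 1.527.
E_I > 1: normal good (luxury).

1.527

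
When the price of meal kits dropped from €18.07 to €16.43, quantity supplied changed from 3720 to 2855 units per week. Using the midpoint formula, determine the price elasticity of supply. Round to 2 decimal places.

2.77

%Δq = (2855 − 3720)/[(3720 + 2855)/2] = -865/3287.5 ≈ -0.2631.
%ΔP = (16.43 − 18.07)/[(18.07 + 16.43)/2] = -1.64/17.25 ≈ -0.0951.
Arc elasticity E = %Δq/%ΔP ≈ -0.2631/-0.0951 ≈ 2.77.
|E| > 1: supply is elastic over this range.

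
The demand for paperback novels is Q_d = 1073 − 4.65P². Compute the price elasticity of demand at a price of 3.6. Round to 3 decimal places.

At P = 3.6, Q_d = 1012.736.
dQ_d/dP = −2·4.65·P = −33.48.
Point elasticity E = (dQ_d/dP)·(P/Q_d) = -33.48 × 3.6/1012.736 ≈ -0.119.
|E| < 1, so demand is inelastic at this price.

-0.119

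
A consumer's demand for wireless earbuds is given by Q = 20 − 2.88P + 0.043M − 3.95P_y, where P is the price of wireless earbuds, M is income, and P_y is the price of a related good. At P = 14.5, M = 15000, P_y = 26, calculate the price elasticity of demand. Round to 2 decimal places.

-0.08

Q = 20 − 2.88(14.5) + 0.043(15000) − 3.95(26) = 20 − 41.76 + 645 − 102.7 = 520.54.
∂Q/∂P = −2.88, so E_p = (−2.88)·(14.5/520.54) ≈ -0.08.
|E_p| < 1: demand is inelastic.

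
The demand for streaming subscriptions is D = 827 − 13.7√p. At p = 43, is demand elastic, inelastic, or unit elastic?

At p = 43, D = 737.1631.
dD/dp = −13.7/(2√p) = −13.7/(2·6.5574).
Point elasticity E = (dD/dp)·(p/D) = -1.0446 × 43/737.1631 ≈ -0.061.
|E| ≈ 0.061 < 1, so demand is inelastic.

inelastic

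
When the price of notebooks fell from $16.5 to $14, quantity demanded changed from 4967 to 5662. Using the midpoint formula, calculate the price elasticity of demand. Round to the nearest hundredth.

%ΔQ = (5662 − 4967)/[(4967 + 5662)/2] = 695/5314.5 ≈ 0.1308.
%Δp = (14 − 16.5)/[(16.5 + 14)/2] = -2.5/15.25 ≈ -0.1639.
Arc elasticity E = %ΔQ/%Δp ≈ 0.1308/-0.1639 ≈ -0.80.
|E| < 1: demand is inelastic over this range.

-0.80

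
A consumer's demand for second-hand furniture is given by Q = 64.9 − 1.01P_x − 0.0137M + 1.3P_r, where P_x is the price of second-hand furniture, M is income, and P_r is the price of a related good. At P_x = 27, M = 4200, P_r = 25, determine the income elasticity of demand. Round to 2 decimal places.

-4.57

First evaluate Q: 64.9 − 1.01(27) − 0.0137(4200) + 1.3(25) = 64.9 − 27.27 − 57.54 + 32.5 = 12.59.
∂Q/∂M = −0.0137, so E_I = -0.0137·(4200/12.59) ≈ -4.57.
E_I < 0: inferior good.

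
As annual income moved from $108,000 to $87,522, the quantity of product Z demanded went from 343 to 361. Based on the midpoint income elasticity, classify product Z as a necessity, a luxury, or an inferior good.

inferior

%ΔQ = (361 − 343)/[(343+361)/2] = 18/352 ≈ 0.0511.
%ΔI = (87,522 − 108,000)/[(108,000+87,522)/2] = -20478/97761 ≈ -0.2095.
E_I = %ΔQ/%ΔI ≈ -0.244.
E_I < 0: inferior good.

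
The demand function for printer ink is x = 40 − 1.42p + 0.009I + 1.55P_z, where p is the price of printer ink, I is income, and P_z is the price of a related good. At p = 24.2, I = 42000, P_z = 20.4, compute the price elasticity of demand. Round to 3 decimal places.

-0.083

x = 40 − 1.42(24.2) + 0.009(42000) + 1.55(20.4) = 40 − 34.364 + 378 + 31.62 = 415.256.
∂x/∂p = −1.42, so E_p = (−1.42)·(24.2/415.256) ≈ -0.083.
|E_p| < 1: demand is inelastic.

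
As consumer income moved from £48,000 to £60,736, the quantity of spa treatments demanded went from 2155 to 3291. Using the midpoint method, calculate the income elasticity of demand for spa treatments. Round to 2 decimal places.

1.78

%ΔQ = (3291 − 2155)/[(2155+3291)/2] = 1136/2723 ≈ 0.4172.
%ΔI = (60,736 − 48,000)/[(48,000+60,736)/2] = 12736/54368 ≈ 0.2343.
E_I = %ΔQ/%ΔI ≈ 1.78.
E_I > 1: normal good (luxury).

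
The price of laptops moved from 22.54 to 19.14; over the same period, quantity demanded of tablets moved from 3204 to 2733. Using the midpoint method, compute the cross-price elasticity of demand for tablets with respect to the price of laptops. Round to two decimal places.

0.97

%ΔQ_x = (2733 − 3204)/[(3204+2733)/2] = -471/2968.5 ≈ -0.1587.
%ΔP_y = (19.14 − 22.54)/[(22.54+19.14)/2] ≈ -0.1631.
E_xy = -0.1587/-0.1631 ≈ 0.97.
E_xy > 0, so tablets and laptops are substitutes.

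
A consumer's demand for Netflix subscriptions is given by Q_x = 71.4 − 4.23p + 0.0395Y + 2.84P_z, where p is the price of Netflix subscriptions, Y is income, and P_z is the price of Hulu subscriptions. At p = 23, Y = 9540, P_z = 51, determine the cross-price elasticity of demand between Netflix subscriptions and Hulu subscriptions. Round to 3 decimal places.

At the given point, Q_x = 71.4 − 4.23(23) + 0.0395(9540) + 2.84(51) = 71.4 − 97.29 + 376.83 + 144.84 = 495.78.
∂Q_x/∂P_z = +2.84, so E_xy = 2.84·(51/495.78) ≈ 0.292.
E_xy > 0: the goods are substitutes.

0.292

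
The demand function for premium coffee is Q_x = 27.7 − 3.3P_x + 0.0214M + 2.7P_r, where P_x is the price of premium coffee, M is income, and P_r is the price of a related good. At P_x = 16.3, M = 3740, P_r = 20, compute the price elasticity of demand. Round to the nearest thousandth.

Q_x = 27.7 − 3.3(16.3) + 0.0214(3740) + 2.7(20) = 27.7 − 53.79 + 80.036 + 54 = 107.946.
∂Q_x/∂P_x = −3.3, so E_p = (−3.3)·(16.3/107.946) ≈ -0.498.
|E_p| < 1: demand is inelastic.

-0.498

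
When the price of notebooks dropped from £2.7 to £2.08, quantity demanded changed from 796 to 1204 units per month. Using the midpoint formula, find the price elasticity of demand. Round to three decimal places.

-1.573

%Δq = (1204 − 796)/[(796 + 1204)/2] = 408/1000 ≈ 0.4080.
%Δp = (2.08 − 2.7)/[(2.7 + 2.08)/2] = -0.62/2.39 ≈ -0.2594.
Arc elasticity E = %Δq/%Δp ≈ 0.4080/-0.2594 ≈ -1.573.
|E| > 1: demand is elastic over this range.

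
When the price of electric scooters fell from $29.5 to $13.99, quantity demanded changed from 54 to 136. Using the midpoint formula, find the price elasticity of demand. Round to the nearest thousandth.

-1.210

%ΔQ = (136 − 54)/[(54 + 136)/2] = 82/95 ≈ 0.8632.
%Δp = (13.99 − 29.5)/[(29.5 + 13.99)/2] = -15.51/21.745 ≈ -0.7133.
Arc elasticity E = %ΔQ/%Δp ≈ 0.8632/-0.7133 ≈ -1.210.
|E| > 1: demand is elastic over this range.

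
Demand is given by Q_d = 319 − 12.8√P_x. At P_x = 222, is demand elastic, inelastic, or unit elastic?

At P_x = 222, Q_d = 128.2843.
dQ_d/dP_x = −12.8/(2√P_x) = −12.8/(2·14.8997).
Point elasticity E = (dQ_d/dP_x)·(P_x/Q_d) = -0.4295 × 222/128.2843 ≈ -0.743.
|E| ≈ 0.743 < 1, so demand is inelastic.

inelastic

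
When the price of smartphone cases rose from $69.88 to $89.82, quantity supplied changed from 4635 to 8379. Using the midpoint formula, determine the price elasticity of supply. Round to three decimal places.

%Δq = (8379 − 4635)/[(4635 + 8379)/2] = 3744/6507 ≈ 0.5754.
%Δp = (89.82 − 69.88)/[(69.88 + 89.82)/2] = 19.94/79.85 ≈ 0.2497.
Arc elasticity E = %Δq/%Δp ≈ 0.5754/0.2497 ≈ 2.304.
|E| > 1: supply is elastic over this range.

2.304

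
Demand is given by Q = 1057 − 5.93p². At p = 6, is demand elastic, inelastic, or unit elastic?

At p = 6, Q = 843.52.
dQ/dp = −2·5.93·p = −71.16.
Point elasticity E = (dQ/dp)·(p/Q) = -71.16 × 6/843.52 ≈ -0.506.
|E| ≈ 0.506 < 1, so demand is inelastic.

inelastic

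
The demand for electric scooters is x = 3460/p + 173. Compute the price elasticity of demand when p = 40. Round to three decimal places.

At p = 40, x = 259.5.
dx/dp = −3460/p² = −2.1625.
Point elasticity E = (dx/dp)·(p/x) = -2.1625 × 40/259.5 ≈ -0.333.
|E| < 1, so demand is inelastic at this price.

-0.333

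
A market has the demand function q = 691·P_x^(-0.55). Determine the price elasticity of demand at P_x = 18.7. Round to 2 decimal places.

-0.55

For a Cobb–Douglas (constant-elasticity) form q = A·P_x^α·…, the elasticity with respect to P_x equals the exponent α at every point.
Here the exponent on P_x is -0.55, so the price elasticity of demand is -0.55.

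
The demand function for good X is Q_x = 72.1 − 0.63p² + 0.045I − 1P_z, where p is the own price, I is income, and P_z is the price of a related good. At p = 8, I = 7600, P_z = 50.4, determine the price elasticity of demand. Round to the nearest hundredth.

-0.25

First evaluate Q_x: 72.1 − 0.63(8)² + 0.045(7600) − 1(50.4) = 72.1 − 40.32 + 342 − 50.4 = 323.38.
∂Q_x/∂p = −2·0.63·p = -10.08, so E_p = -10.08·(8/323.38) ≈ -0.25.
|E_p| < 1: demand is inelastic.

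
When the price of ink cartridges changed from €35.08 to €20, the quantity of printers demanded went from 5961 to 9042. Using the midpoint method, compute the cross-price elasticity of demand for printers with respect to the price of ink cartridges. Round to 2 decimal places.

%ΔQ_x = (9042 − 5961)/[(5961+9042)/2] = 3081/7501.5 ≈ 0.4107.
%ΔP_y = (20 − 35.08)/[(35.08+20)/2] ≈ -0.5476.
E_xy = 0.4107/-0.5476 ≈ -0.75.
E_xy < 0, so printers and ink cartridges are complements.

-0.75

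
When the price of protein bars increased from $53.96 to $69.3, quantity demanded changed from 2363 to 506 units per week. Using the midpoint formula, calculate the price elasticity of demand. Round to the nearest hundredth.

-5.20

%Δq = (506 − 2363)/[(2363 + 506)/2] = -1857/1434.5 ≈ -1.2945.
%ΔP = (69.3 − 53.96)/[(53.96 + 69.3)/2] = 15.34/61.63 ≈ 0.2489.
Arc elasticity E = %Δq/%ΔP ≈ -1.2945/0.2489 ≈ -5.20.
|E| > 1: demand is elastic over this range.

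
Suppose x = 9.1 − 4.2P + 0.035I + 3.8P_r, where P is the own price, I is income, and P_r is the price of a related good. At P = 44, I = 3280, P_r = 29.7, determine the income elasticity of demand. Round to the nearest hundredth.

At the given point, x = 9.1 − 4.2(44) + 0.035(3280) + 3.8(29.7) = 9.1 − 184.8 + 114.8 + 112.86 = 51.96.
∂x/∂I = +0.035, so E_I = 0.035·(3280/51.96) ≈ 2.21.
E_I > 1: normal good (luxury).

2.21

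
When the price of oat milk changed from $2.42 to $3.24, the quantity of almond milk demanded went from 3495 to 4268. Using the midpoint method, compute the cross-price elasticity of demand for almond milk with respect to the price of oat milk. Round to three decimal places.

0.687

%ΔQ_x = (4268 − 3495)/[(3495+4268)/2] = 773/3881.5 ≈ 0.1991.
%ΔP_y = (3.24 − 2.42)/[(2.42+3.24)/2] ≈ 0.2898.
E_xy = 0.1991/0.2898 ≈ 0.687.
E_xy > 0, so almond milk and oat milk are substitutes.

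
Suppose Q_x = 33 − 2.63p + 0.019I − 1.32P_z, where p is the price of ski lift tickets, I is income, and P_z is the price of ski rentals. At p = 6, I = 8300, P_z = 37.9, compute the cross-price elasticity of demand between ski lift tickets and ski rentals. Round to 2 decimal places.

-0.40

Q_x = 33 − 2.63(6) + 0.019(8300) − 1.32(37.9) = 33 − 15.78 + 157.7 − 50.028 = 124.892.
∂Q_x/∂P_z = −1.32, so E_xy = -1.32·(37.9/124.892) ≈ -0.40.
E_xy < 0: the goods are complements.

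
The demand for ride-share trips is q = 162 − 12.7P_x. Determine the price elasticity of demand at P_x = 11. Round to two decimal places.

At P_x = 11, q = 22.3.
dq/dP_x = −12.7.
Point elasticity E = (dq/dP_x)·(P_x/q) = -12.7 × 11/22.3 ≈ -6.26.
|E| > 1, so demand is elastic at this price.

-6.26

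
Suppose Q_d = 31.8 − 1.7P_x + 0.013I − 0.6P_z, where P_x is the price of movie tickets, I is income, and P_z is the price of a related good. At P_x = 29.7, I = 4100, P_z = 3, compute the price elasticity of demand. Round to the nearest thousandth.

At the given point, Q_d = 31.8 − 1.7(29.7) + 0.013(4100) − 0.6(3) = 31.8 − 50.49 + 53.3 − 1.8 = 32.81.
∂Q_d/∂P_x = −1.7, so E_p = (−1.7)·(29.7/32.81) ≈ -1.539.
|E_p| > 1: demand is elastic.

-1.539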